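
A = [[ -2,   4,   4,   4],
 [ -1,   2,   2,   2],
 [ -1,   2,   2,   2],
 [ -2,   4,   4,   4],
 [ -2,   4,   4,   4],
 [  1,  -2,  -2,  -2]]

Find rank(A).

Row reduce to echelon form.
R2 ← R2 − (1/2)·R1: [0, 0, 0, 0]
R3 ← R3 − (1/2)·R1: [0, 0, 0, 0]
R4 ← R4 − R1: [0, 0, 0, 0]
R5 ← R5 − R1: [0, 0, 0, 0]
R6 ← R6 + (1/2)·R1: [0, 0, 0, 0]
Echelon form has 1 nonzero row, so rank(A) = 1.

1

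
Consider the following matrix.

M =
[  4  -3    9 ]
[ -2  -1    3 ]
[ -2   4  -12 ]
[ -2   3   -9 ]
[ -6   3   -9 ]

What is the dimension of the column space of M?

Row reduce to echelon form.
R2 ← R2 + (1/2)·R1: [0, -5/2, 15/2]
R3 ← R3 + (1/2)·R1: [0, 5/2, -15/2]
R4 ← R4 + (1/2)·R1: [0, 3/2, -9/2]
R5 ← R5 + (3/2)·R1: [0, -3/2, 9/2]
R3 ← R3 + R2: [0, 0, 0]
R4 ← R4 + (3/5)·R2: [0, 0, 0]
R5 ← R5 − (3/5)·R2: [0, 0, 0]
Echelon form has 2 nonzero rows, so rank(M) = 2.
The column space has dimension equal to the rank: 2.

2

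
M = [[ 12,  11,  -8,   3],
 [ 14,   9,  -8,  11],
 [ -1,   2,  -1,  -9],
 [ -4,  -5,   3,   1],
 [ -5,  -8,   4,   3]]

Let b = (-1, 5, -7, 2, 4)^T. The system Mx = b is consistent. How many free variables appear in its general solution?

Row reduce the augmented matrix [M | b].
R2 ← R2 − (7/6)·R1: [0, -23/6, 4/3, 15/2, 37/6]
R3 ← R3 + (1/12)·R1: [0, 35/12, -5/3, -35/4, -85/12]
R4 ← R4 + (1/3)·R1: [0, -4/3, 1/3, 2, 5/3]
R5 ← R5 + (5/12)·R1: [0, -41/12, 2/3, 17/4, 43/12]
R3 ← R3 + (35/46)·R2: [0, 0, -15/23, -70/23, -55/23]
R4 ← R4 − (8/23)·R2: [0, 0, -3/23, -14/23, -11/23]
R5 ← R5 − (41/46)·R2: [0, 0, -12/23, -56/23, -44/23]
R4 ← R4 − (1/5)·R3: [0, 0, 0, 0, 0]
R5 ← R5 − (4/5)·R3: [0, 0, 0, 0, 0]
The echelon form has 3 nonzero rows, and every pivot lies in the first 4 columns, so rank(M) = rank([M|b]) = 3.
The system is consistent.
Free variables = (unknowns) − (rank) = 4 − 3 = 1.

1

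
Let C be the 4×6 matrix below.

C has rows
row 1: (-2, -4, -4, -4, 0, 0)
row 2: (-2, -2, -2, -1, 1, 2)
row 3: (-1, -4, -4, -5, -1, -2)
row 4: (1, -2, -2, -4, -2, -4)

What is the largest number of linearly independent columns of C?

Row reduce to echelon form.
R2 ← R2 − R1: [0, 2, 2, 3, 1, 2]
R3 ← R3 − (1/2)·R1: [0, -2, -2, -3, -1, -2]
R4 ← R4 + (1/2)·R1: [0, -4, -4, -6, -2, -4]
R3 ← R3 + R2: [0, 0, 0, 0, 0, 0]
R4 ← R4 + (2)·R2: [0, 0, 0, 0, 0, 0]
Echelon form has 2 nonzero rows, so rank(C) = 2.
The rank gives the maximum number of linearly independent columns: 2.

2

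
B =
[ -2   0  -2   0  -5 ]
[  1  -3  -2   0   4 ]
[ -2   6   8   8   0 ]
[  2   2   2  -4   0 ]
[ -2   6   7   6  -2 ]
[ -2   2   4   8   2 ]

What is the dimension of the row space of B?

Row reduce to echelon form.
R2 ← R2 + (1/2)·R1: [0, -3, -3, 0, 3/2]
R3 ← R3 − R1: [0, 6, 10, 8, 5]
R4 ← R4 + R1: [0, 2, 0, -4, -5]
R5 ← R5 − R1: [0, 6, 9, 6, 3]
R6 ← R6 − R1: [0, 2, 6, 8, 7]
R3 ← R3 + (2)·R2: [0, 0, 4, 8, 8]
R4 ← R4 + (2/3)·R2: [0, 0, -2, -4, -4]
R5 ← R5 + (2)·R2: [0, 0, 3, 6, 6]
R6 ← R6 + (2/3)·R2: [0, 0, 4, 8, 8]
R4 ← R4 + (1/2)·R3: [0, 0, 0, 0, 0]
R5 ← R5 − (3/4)·R3: [0, 0, 0, 0, 0]
R6 ← R6 − R3: [0, 0, 0, 0, 0]
Echelon form has 3 nonzero rows, so rank(B) = 3.
The row space has dimension equal to the rank: 3.

3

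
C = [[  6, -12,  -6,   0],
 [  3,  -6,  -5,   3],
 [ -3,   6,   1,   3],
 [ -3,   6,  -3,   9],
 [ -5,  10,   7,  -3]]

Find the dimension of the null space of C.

Row reduce to echelon form.
R2 ← R2 − (1/2)·R1: [0, 0, -2, 3]
R3 ← R3 + (1/2)·R1: [0, 0, -2, 3]
R4 ← R4 + (1/2)·R1: [0, 0, -6, 9]
R5 ← R5 + (5/6)·R1: [0, 0, 2, -3]
R3 ← R3 − R2: [0, 0, 0, 0]
R4 ← R4 − (3)·R2: [0, 0, 0, 0]
R5 ← R5 + R2: [0, 0, 0, 0]
2 nonzero rows, so rank(C) = 2.
C has 4 columns; by rank–nullity, nullity = 4 − 2 = 2.

2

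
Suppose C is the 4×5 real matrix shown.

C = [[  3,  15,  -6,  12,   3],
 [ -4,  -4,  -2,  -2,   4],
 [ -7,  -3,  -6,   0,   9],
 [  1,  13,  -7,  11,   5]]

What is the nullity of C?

3

Row reduce to echelon form.
R2 ← R2 + (4/3)·R1: [0, 16, -10, 14, 8]
R3 ← R3 + (7/3)·R1: [0, 32, -20, 28, 16]
R4 ← R4 − (1/3)·R1: [0, 8, -5, 7, 4]
R3 ← R3 − (2)·R2: [0, 0, 0, 0, 0]
R4 ← R4 − (1/2)·R2: [0, 0, 0, 0, 0]
2 nonzero rows, so rank(C) = 2.
C has 5 columns; by rank–nullity, nullity = 5 − 2 = 3.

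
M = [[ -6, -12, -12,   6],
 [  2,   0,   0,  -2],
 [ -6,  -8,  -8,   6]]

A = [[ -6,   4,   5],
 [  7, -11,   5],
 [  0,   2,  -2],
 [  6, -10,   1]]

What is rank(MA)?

2

First compute MA:
[[-12,  24, -60],
 [-24,  28,   8],
 [ 16, -12, -48]]
Now row reduce the product.
R2 ← R2 − (2)·R1: [0, -20, 128]
R3 ← R3 + (4/3)·R1: [0, 20, -128]
R3 ← R3 + R2: [0, 0, 0]
2 nonzero rows, so rank(MA) = 2.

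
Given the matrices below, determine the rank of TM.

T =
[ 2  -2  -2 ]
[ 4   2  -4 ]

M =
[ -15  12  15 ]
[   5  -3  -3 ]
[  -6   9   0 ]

2

First compute TM:
[[-28,  12,  36],
 [-26,   6,  54]]
Now row reduce the product.
R2 ← R2 − (13/14)·R1: [0, -36/7, 144/7]
2 nonzero rows, so rank(TM) = 2.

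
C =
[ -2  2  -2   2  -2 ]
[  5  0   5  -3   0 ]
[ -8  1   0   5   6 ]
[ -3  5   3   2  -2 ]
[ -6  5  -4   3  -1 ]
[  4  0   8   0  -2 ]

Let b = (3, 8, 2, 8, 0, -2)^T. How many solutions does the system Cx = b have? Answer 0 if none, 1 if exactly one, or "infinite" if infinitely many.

Row reduce the augmented matrix [C | b].
R2 ← R2 + (5/2)·R1: [0, 5, 0, 2, -5, 31/2]
R3 ← R3 − (4)·R1: [0, -7, 8, -3, 14, -10]
R4 ← R4 − (3/2)·R1: [0, 2, 6, -1, 1, 7/2]
R5 ← R5 − (3)·R1: [0, -1, 2, -3, 5, -9]
R6 ← R6 + (2)·R1: [0, 4, 4, 4, -6, 4]
R3 ← R3 + (7/5)·R2: [0, 0, 8, -1/5, 7, 117/10]
R4 ← R4 − (2/5)·R2: [0, 0, 6, -9/5, 3, -27/10]
R5 ← R5 + (1/5)·R2: [0, 0, 2, -13/5, 4, -59/10]
R6 ← R6 − (4/5)·R2: [0, 0, 4, 12/5, -2, -42/5]
R4 ← R4 − (3/4)·R3: [0, 0, 0, -33/20, -9/4, -459/40]
R5 ← R5 − (1/4)·R3: [0, 0, 0, -51/20, 9/4, -353/40]
R6 ← R6 − (1/2)·R3: [0, 0, 0, 5/2, -11/2, -57/4]
R5 ← R5 − (17/11)·R4: [0, 0, 0, 0, 63/11, 98/11]
R6 ← R6 + (50/33)·R4: [0, 0, 0, 0, -98/11, -348/11]
R6 ← R6 + (14/9)·R5: [0, 0, 0, 0, 0, -160/9]
The echelon form has 6 nonzero rows; the last pivot sits in the augmented column, so rank(C) = 5 but rank([C|b]) = 6.
Since the ranks differ, the system is inconsistent.
It has no solutions.

0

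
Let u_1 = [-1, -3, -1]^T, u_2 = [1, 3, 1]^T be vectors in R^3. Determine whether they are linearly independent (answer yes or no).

Form the matrix with these vectors as rows and row reduce.
R2 ← R2 + R1: [0, 0, 0]
1 nonzero row, so the 2 vectors span a space of dimension 1.
Since 1 < 2, the vectors are linearly dependent.

no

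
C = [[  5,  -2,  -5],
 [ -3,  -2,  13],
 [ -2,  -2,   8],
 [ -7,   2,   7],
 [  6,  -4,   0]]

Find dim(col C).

Row reduce to echelon form.
R2 ← R2 + (3/5)·R1: [0, -16/5, 10]
R3 ← R3 + (2/5)·R1: [0, -14/5, 6]
R4 ← R4 + (7/5)·R1: [0, -4/5, 0]
R5 ← R5 − (6/5)·R1: [0, -8/5, 6]
R3 ← R3 − (7/8)·R2: [0, 0, -11/4]
R4 ← R4 − (1/4)·R2: [0, 0, -5/2]
R5 ← R5 − (1/2)·R2: [0, 0, 1]
R4 ← R4 − (10/11)·R3: [0, 0, 0]
R5 ← R5 + (4/11)·R3: [0, 0, 0]
Echelon form has 3 nonzero rows, so rank(C) = 3.
The column space has dimension equal to the rank: 3.

3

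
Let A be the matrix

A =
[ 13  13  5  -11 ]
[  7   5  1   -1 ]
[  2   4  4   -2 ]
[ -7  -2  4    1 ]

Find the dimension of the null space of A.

1

Row reduce to echelon form.
R2 ← R2 − (7/13)·R1: [0, -2, -22/13, 64/13]
R3 ← R3 − (2/13)·R1: [0, 2, 42/13, -4/13]
R4 ← R4 + (7/13)·R1: [0, 5, 87/13, -64/13]
R3 ← R3 + R2: [0, 0, 20/13, 60/13]
R4 ← R4 + (5/2)·R2: [0, 0, 32/13, 96/13]
R4 ← R4 − (8/5)·R3: [0, 0, 0, 0]
3 nonzero rows, so rank(A) = 3.
A has 4 columns; by rank–nullity, nullity = 4 − 3 = 1.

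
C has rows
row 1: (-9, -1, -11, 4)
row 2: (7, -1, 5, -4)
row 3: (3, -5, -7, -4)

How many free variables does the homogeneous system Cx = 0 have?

Row reduce to echelon form.
R2 ← R2 + (7/9)·R1: [0, -16/9, -32/9, -8/9]
R3 ← R3 + (1/3)·R1: [0, -16/3, -32/3, -8/3]
R3 ← R3 − (3)·R2: [0, 0, 0, 0]
2 nonzero rows, so rank(C) = 2.
C has 4 columns; by rank–nullity, nullity = 4 − 2 = 2.

2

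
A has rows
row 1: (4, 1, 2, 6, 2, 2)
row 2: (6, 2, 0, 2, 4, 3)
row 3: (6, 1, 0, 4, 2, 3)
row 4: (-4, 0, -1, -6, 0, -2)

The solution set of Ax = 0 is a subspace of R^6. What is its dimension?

Row reduce to echelon form.
R2 ← R2 − (3/2)·R1: [0, 1/2, -3, -7, 1, 0]
R3 ← R3 − (3/2)·R1: [0, -1/2, -3, -5, -1, 0]
R4 ← R4 + R1: [0, 1, 1, 0, 2, 0]
R3 ← R3 + R2: [0, 0, -6, -12, 0, 0]
R4 ← R4 − (2)·R2: [0, 0, 7, 14, 0, 0]
R4 ← R4 + (7/6)·R3: [0, 0, 0, 0, 0, 0]
3 nonzero rows, so rank(A) = 3.
A has 6 columns; by rank–nullity, nullity = 6 − 3 = 3.

3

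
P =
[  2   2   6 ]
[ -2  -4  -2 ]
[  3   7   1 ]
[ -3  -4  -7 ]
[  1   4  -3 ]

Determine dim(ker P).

Row reduce to echelon form.
R2 ← R2 + R1: [0, -2, 4]
R3 ← R3 − (3/2)·R1: [0, 4, -8]
R4 ← R4 + (3/2)·R1: [0, -1, 2]
R5 ← R5 − (1/2)·R1: [0, 3, -6]
R3 ← R3 + (2)·R2: [0, 0, 0]
R4 ← R4 − (1/2)·R2: [0, 0, 0]
R5 ← R5 + (3/2)·R2: [0, 0, 0]
2 nonzero rows, so rank(P) = 2.
P has 3 columns; by rank–nullity, nullity = 3 − 2 = 1.

1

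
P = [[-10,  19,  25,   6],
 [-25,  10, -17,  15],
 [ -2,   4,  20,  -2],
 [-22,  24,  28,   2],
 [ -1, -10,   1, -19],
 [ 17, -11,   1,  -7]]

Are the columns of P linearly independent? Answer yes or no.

Row reduce P to echelon form.
R2 ← R2 − (5/2)·R1: [0, -75/2, -159/2, 0]
R3 ← R3 − (1/5)·R1: [0, 1/5, 15, -16/5]
R4 ← R4 − (11/5)·R1: [0, -89/5, -27, -56/5]
R5 ← R5 − (1/10)·R1: [0, -119/10, -3/2, -98/5]
R6 ← R6 + (17/10)·R1: [0, 213/10, 87/2, 16/5]
R3 ← R3 + (2/375)·R2: [0, 0, 1822/125, -16/5]
R4 ← R4 − (178/375)·R2: [0, 0, 1342/125, -56/5]
R5 ← R5 − (119/375)·R2: [0, 0, 2966/125, -98/5]
R6 ← R6 + (71/125)·R2: [0, 0, -207/125, 16/5]
R4 ← R4 − (671/911)·R3: [0, 0, 0, -8056/911]
R5 ← R5 − (1483/911)·R3: [0, 0, 0, -13110/911]
R6 ← R6 + (207/1822)·R3: [0, 0, 0, 2584/911]
R5 ← R5 − (345/212)·R4: [0, 0, 0, 0]
R6 ← R6 + (17/53)·R4: [0, 0, 0, 0]
4 pivots among 4 columns.
Every column is a pivot column, so the columns are linearly independent.

yes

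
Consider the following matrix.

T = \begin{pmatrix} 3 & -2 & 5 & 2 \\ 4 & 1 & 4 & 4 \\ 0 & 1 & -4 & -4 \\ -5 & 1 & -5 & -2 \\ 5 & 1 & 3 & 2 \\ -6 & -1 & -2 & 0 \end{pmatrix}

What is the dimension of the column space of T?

3

Row reduce to echelon form.
R2 ← R2 − (4/3)·R1: [0, 11/3, -8/3, 4/3]
R4 ← R4 + (5/3)·R1: [0, -7/3, 10/3, 4/3]
R5 ← R5 − (5/3)·R1: [0, 13/3, -16/3, -4/3]
R6 ← R6 + (2)·R1: [0, -5, 8, 4]
R3 ← R3 − (3/11)·R2: [0, 0, -36/11, -48/11]
R4 ← R4 + (7/11)·R2: [0, 0, 18/11, 24/11]
R5 ← R5 − (13/11)·R2: [0, 0, -24/11, -32/11]
R6 ← R6 + (15/11)·R2: [0, 0, 48/11, 64/11]
R4 ← R4 + (1/2)·R3: [0, 0, 0, 0]
R5 ← R5 − (2/3)·R3: [0, 0, 0, 0]
R6 ← R6 + (4/3)·R3: [0, 0, 0, 0]
Echelon form has 3 nonzero rows, so rank(T) = 3.
The column space has dimension equal to the rank: 3.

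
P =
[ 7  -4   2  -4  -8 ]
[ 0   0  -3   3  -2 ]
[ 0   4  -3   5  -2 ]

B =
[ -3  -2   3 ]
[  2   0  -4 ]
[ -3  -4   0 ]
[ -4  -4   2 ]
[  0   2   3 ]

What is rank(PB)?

2

First compute PB:
[[-19, -22,   5],
 [ -3,  -4,   0],
 [ -3, -12, -12]]
Now row reduce the product.
R2 ← R2 − (3/19)·R1: [0, -10/19, -15/19]
R3 ← R3 − (3/19)·R1: [0, -162/19, -243/19]
R3 ← R3 − (81/5)·R2: [0, 0, 0]
2 nonzero rows, so rank(PB) = 2.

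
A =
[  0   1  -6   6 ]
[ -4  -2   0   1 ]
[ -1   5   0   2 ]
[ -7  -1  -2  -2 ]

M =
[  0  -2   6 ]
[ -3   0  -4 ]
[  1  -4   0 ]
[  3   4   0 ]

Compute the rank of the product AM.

First compute AM:
[[  9,  48,  -4],
 [  9,  12, -16],
 [ -9,  10, -26],
 [ -5,  14, -38]]
Now row reduce the product.
R2 ← R2 − R1: [0, -36, -12]
R3 ← R3 + R1: [0, 58, -30]
R4 ← R4 + (5/9)·R1: [0, 122/3, -362/9]
R3 ← R3 + (29/18)·R2: [0, 0, -148/3]
R4 ← R4 + (61/54)·R2: [0, 0, -484/9]
R4 ← R4 − (121/111)·R3: [0, 0, 0]
3 nonzero rows, so rank(AM) = 3.

3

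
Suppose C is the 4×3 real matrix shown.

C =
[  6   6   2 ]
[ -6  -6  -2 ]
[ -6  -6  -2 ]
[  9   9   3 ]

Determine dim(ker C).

Row reduce to echelon form.
R2 ← R2 + R1: [0, 0, 0]
R3 ← R3 + R1: [0, 0, 0]
R4 ← R4 − (3/2)·R1: [0, 0, 0]
1 nonzero row, so rank(C) = 1.
C has 3 columns; by rank–nullity, nullity = 3 − 1 = 2.

2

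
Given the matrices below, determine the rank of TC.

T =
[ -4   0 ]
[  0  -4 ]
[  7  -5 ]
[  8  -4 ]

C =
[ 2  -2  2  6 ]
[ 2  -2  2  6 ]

1

First compute TC:
[[ -8,   8,  -8, -24],
 [ -8,   8,  -8, -24],
 [  4,  -4,   4,  12],
 [  8,  -8,   8,  24]]
Now row reduce the product.
R2 ← R2 − R1: [0, 0, 0, 0]
R3 ← R3 + (1/2)·R1: [0, 0, 0, 0]
R4 ← R4 + R1: [0, 0, 0, 0]
1 nonzero row, so rank(TC) = 1.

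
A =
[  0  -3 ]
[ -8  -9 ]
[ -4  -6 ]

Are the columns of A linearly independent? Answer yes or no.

yes

Row reduce A to echelon form.
Swap R1 ↔ R2
R3 ← R3 − (1/2)·R1: [0, -3/2]
R3 ← R3 − (1/2)·R2: [0, 0]
2 pivots among 2 columns.
Every column is a pivot column, so the columns are linearly independent.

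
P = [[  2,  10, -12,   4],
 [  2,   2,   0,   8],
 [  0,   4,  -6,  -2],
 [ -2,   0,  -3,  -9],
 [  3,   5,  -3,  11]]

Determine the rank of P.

Row reduce to echelon form.
R2 ← R2 − R1: [0, -8, 12, 4]
R4 ← R4 + R1: [0, 10, -15, -5]
R5 ← R5 − (3/2)·R1: [0, -10, 15, 5]
R3 ← R3 + (1/2)·R2: [0, 0, 0, 0]
R4 ← R4 + (5/4)·R2: [0, 0, 0, 0]
R5 ← R5 − (5/4)·R2: [0, 0, 0, 0]
Echelon form has 2 nonzero rows, so rank(P) = 2.

2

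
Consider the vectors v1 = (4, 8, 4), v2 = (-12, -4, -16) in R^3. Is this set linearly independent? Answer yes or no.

Form the matrix with these vectors as rows and row reduce.
R2 ← R2 + (3)·R1: [0, 20, -4]
2 nonzero rows, so the 2 vectors span a space of dimension 2.
Since 2 = 2, the vectors are linearly independent.

yes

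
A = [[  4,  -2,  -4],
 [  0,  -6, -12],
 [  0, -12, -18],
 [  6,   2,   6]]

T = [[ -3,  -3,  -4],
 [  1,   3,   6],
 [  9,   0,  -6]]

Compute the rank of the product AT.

First compute AT:
[[-50, -18,  -4],
 [-114, -18,  36],
 [-174, -36,  36],
 [ 38, -12, -48]]
Now row reduce the product.
R2 ← R2 − (57/25)·R1: [0, 576/25, 1128/25]
R3 ← R3 − (87/25)·R1: [0, 666/25, 1248/25]
R4 ← R4 + (19/25)·R1: [0, -642/25, -1276/25]
R3 ← R3 − (37/32)·R2: [0, 0, -9/4]
R4 ← R4 + (107/96)·R2: [0, 0, -3/4]
R4 ← R4 − (1/3)·R3: [0, 0, 0]
3 nonzero rows, so rank(AT) = 3.

3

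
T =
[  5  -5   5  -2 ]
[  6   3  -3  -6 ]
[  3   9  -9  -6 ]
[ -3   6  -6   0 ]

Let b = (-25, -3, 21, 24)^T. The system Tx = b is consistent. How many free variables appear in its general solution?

2

Row reduce the augmented matrix [T | b].
R2 ← R2 − (6/5)·R1: [0, 9, -9, -18/5, 27]
R3 ← R3 − (3/5)·R1: [0, 12, -12, -24/5, 36]
R4 ← R4 + (3/5)·R1: [0, 3, -3, -6/5, 9]
R3 ← R3 − (4/3)·R2: [0, 0, 0, 0, 0]
R4 ← R4 − (1/3)·R2: [0, 0, 0, 0, 0]
The echelon form has 2 nonzero rows, and every pivot lies in the first 4 columns, so rank(T) = rank([T|b]) = 2.
The system is consistent.
Free variables = (unknowns) − (rank) = 4 − 2 = 2.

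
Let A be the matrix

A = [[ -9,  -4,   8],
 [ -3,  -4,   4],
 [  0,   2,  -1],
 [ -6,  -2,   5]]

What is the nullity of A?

Row reduce to echelon form.
R2 ← R2 − (1/3)·R1: [0, -8/3, 4/3]
R4 ← R4 − (2/3)·R1: [0, 2/3, -1/3]
R3 ← R3 + (3/4)·R2: [0, 0, 0]
R4 ← R4 + (1/4)·R2: [0, 0, 0]
2 nonzero rows, so rank(A) = 2.
A has 3 columns; by rank–nullity, nullity = 3 − 2 = 1.

1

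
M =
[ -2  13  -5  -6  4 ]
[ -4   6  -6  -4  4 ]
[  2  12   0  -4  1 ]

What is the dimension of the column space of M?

Row reduce to echelon form.
R2 ← R2 − (2)·R1: [0, -20, 4, 8, -4]
R3 ← R3 + R1: [0, 25, -5, -10, 5]
R3 ← R3 + (5/4)·R2: [0, 0, 0, 0, 0]
Echelon form has 2 nonzero rows, so rank(M) = 2.
The column space has dimension equal to the rank: 2.

2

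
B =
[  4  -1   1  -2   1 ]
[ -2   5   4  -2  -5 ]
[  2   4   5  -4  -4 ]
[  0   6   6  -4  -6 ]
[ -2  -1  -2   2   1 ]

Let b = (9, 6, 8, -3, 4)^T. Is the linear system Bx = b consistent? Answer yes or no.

no

Row reduce the augmented matrix [B | b].
R2 ← R2 + (1/2)·R1: [0, 9/2, 9/2, -3, -9/2, 21/2]
R3 ← R3 − (1/2)·R1: [0, 9/2, 9/2, -3, -9/2, 7/2]
R5 ← R5 + (1/2)·R1: [0, -3/2, -3/2, 1, 3/2, 17/2]
R3 ← R3 − R2: [0, 0, 0, 0, 0, -7]
R4 ← R4 − (4/3)·R2: [0, 0, 0, 0, 0, -17]
R5 ← R5 + (1/3)·R2: [0, 0, 0, 0, 0, 12]
R4 ← R4 − (17/7)·R3: [0, 0, 0, 0, 0, 0]
R5 ← R5 + (12/7)·R3: [0, 0, 0, 0, 0, 0]
The echelon form has 3 nonzero rows; the last pivot sits in the augmented column, so rank(B) = 2 but rank([B|b]) = 3.
Since the ranks differ, the system is inconsistent.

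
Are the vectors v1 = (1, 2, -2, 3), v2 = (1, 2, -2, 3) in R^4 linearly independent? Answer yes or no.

no

Form the matrix with these vectors as rows and row reduce.
R2 ← R2 − R1: [0, 0, 0, 0]
1 nonzero row, so the 2 vectors span a space of dimension 1.
Since 1 < 2, the vectors are linearly dependent.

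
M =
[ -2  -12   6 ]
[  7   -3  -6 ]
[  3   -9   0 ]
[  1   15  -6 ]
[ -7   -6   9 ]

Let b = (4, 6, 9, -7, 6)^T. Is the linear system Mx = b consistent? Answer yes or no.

Row reduce the augmented matrix [M | b].
R2 ← R2 + (7/2)·R1: [0, -45, 15, 20]
R3 ← R3 + (3/2)·R1: [0, -27, 9, 15]
R4 ← R4 + (1/2)·R1: [0, 9, -3, -5]
R5 ← R5 − (7/2)·R1: [0, 36, -12, -8]
R3 ← R3 − (3/5)·R2: [0, 0, 0, 3]
R4 ← R4 + (1/5)·R2: [0, 0, 0, -1]
R5 ← R5 + (4/5)·R2: [0, 0, 0, 8]
R4 ← R4 + (1/3)·R3: [0, 0, 0, 0]
R5 ← R5 − (8/3)·R3: [0, 0, 0, 0]
The echelon form has 3 nonzero rows; the last pivot sits in the augmented column, so rank(M) = 2 but rank([M|b]) = 3.
Since the ranks differ, the system is inconsistent.

no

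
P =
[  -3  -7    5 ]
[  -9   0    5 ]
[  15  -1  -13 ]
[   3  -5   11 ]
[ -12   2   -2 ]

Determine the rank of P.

Row reduce to echelon form.
R2 ← R2 − (3)·R1: [0, 21, -10]
R3 ← R3 + (5)·R1: [0, -36, 12]
R4 ← R4 + R1: [0, -12, 16]
R5 ← R5 − (4)·R1: [0, 30, -22]
R3 ← R3 + (12/7)·R2: [0, 0, -36/7]
R4 ← R4 + (4/7)·R2: [0, 0, 72/7]
R5 ← R5 − (10/7)·R2: [0, 0, -54/7]
R4 ← R4 + (2)·R3: [0, 0, 0]
R5 ← R5 − (3/2)·R3: [0, 0, 0]
Echelon form has 3 nonzero rows, so rank(P) = 3.

3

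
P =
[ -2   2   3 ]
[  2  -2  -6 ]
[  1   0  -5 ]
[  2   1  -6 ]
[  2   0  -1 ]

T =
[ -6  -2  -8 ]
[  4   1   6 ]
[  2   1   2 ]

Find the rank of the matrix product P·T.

2

First compute PT:
[[ 26,   9,  34],
 [-32, -12, -40],
 [-16,  -7, -18],
 [-20,  -9, -22],
 [-14,  -5, -18]]
Now row reduce the product.
R2 ← R2 + (16/13)·R1: [0, -12/13, 24/13]
R3 ← R3 + (8/13)·R1: [0, -19/13, 38/13]
R4 ← R4 + (10/13)·R1: [0, -27/13, 54/13]
R5 ← R5 + (7/13)·R1: [0, -2/13, 4/13]
R3 ← R3 − (19/12)·R2: [0, 0, 0]
R4 ← R4 − (9/4)·R2: [0, 0, 0]
R5 ← R5 − (1/6)·R2: [0, 0, 0]
2 nonzero rows, so rank(PT) = 2.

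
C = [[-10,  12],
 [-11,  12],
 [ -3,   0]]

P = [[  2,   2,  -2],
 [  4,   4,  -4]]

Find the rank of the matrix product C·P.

1

First compute CP:
[[ 28,  28, -28],
 [ 26,  26, -26],
 [ -6,  -6,   6]]
Now row reduce the product.
R2 ← R2 − (13/14)·R1: [0, 0, 0]
R3 ← R3 + (3/14)·R1: [0, 0, 0]
1 nonzero row, so rank(CP) = 1.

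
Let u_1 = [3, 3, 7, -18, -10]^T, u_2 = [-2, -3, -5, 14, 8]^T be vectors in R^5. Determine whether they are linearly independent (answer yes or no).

yes

Form the matrix with these vectors as rows and row reduce.
R2 ← R2 + (2/3)·R1: [0, -1, -1/3, 2, 4/3]
2 nonzero rows, so the 2 vectors span a space of dimension 2.
Since 2 = 2, the vectors are linearly independent.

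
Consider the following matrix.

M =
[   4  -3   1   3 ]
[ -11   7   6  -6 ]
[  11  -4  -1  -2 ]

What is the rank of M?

Row reduce to echelon form.
R2 ← R2 + (11/4)·R1: [0, -5/4, 35/4, 9/4]
R3 ← R3 − (11/4)·R1: [0, 17/4, -15/4, -41/4]
R3 ← R3 + (17/5)·R2: [0, 0, 26, -13/5]
Echelon form has 3 nonzero rows, so rank(M) = 3.

3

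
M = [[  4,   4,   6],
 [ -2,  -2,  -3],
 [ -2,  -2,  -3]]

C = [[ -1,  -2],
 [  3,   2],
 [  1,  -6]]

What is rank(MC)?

1

First compute MC:
[[ 14, -36],
 [ -7,  18],
 [ -7,  18]]
Now row reduce the product.
R2 ← R2 + (1/2)·R1: [0, 0]
R3 ← R3 + (1/2)·R1: [0, 0]
1 nonzero row, so rank(MC) = 1.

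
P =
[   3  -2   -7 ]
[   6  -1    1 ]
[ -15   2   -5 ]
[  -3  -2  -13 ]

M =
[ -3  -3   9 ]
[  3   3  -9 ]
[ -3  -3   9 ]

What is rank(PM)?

1

First compute PM:
[[  6,   6, -18],
 [-24, -24,  72],
 [ 66,  66, -198],
 [ 42,  42, -126]]
Now row reduce the product.
R2 ← R2 + (4)·R1: [0, 0, 0]
R3 ← R3 − (11)·R1: [0, 0, 0]
R4 ← R4 − (7)·R1: [0, 0, 0]
1 nonzero row, so rank(PM) = 1.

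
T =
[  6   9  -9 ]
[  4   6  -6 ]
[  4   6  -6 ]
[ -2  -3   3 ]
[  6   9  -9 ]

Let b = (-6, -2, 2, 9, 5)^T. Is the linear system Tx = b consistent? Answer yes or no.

Row reduce the augmented matrix [T | b].
R2 ← R2 − (2/3)·R1: [0, 0, 0, 2]
R3 ← R3 − (2/3)·R1: [0, 0, 0, 6]
R4 ← R4 + (1/3)·R1: [0, 0, 0, 7]
R5 ← R5 − R1: [0, 0, 0, 11]
R3 ← R3 − (3)·R2: [0, 0, 0, 0]
R4 ← R4 − (7/2)·R2: [0, 0, 0, 0]
R5 ← R5 − (11/2)·R2: [0, 0, 0, 0]
The echelon form has 2 nonzero rows; the last pivot sits in the augmented column, so rank(T) = 1 but rank([T|b]) = 2.
Since the ranks differ, the system is inconsistent.

no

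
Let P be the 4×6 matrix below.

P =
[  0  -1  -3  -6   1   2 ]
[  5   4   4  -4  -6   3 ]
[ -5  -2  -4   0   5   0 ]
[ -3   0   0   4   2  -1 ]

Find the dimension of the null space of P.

3

Row reduce to echelon form.
Swap R1 ↔ R2
R3 ← R3 + R1: [0, 2, 0, -4, -1, 3]
R4 ← R4 + (3/5)·R1: [0, 12/5, 12/5, 8/5, -8/5, 4/5]
R3 ← R3 + (2)·R2: [0, 0, -6, -16, 1, 7]
R4 ← R4 + (12/5)·R2: [0, 0, -24/5, -64/5, 4/5, 28/5]
R4 ← R4 − (4/5)·R3: [0, 0, 0, 0, 0, 0]
3 nonzero rows, so rank(P) = 3.
P has 6 columns; by rank–nullity, nullity = 6 − 3 = 3.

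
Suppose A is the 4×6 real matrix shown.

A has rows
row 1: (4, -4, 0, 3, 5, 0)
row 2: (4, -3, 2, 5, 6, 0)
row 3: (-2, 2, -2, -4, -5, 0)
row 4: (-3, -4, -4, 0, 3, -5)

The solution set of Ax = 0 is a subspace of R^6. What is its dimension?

Row reduce to echelon form.
R2 ← R2 − R1: [0, 1, 2, 2, 1, 0]
R3 ← R3 + (1/2)·R1: [0, 0, -2, -5/2, -5/2, 0]
R4 ← R4 + (3/4)·R1: [0, -7, -4, 9/4, 27/4, -5]
R4 ← R4 + (7)·R2: [0, 0, 10, 65/4, 55/4, -5]
R4 ← R4 + (5)·R3: [0, 0, 0, 15/4, 5/4, -5]
4 nonzero rows, so rank(A) = 4.
A has 6 columns; by rank–nullity, nullity = 6 − 4 = 2.

2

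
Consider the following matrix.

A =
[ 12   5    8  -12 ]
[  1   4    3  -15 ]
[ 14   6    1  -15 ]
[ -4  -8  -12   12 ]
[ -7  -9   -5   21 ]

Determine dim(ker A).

0

Row reduce to echelon form.
R2 ← R2 − (1/12)·R1: [0, 43/12, 7/3, -14]
R3 ← R3 − (7/6)·R1: [0, 1/6, -25/3, -1]
R4 ← R4 + (1/3)·R1: [0, -19/3, -28/3, 8]
R5 ← R5 + (7/12)·R1: [0, -73/12, -1/3, 14]
R3 ← R3 − (2/43)·R2: [0, 0, -363/43, -15/43]
R4 ← R4 + (76/43)·R2: [0, 0, -224/43, -720/43]
R5 ← R5 + (73/43)·R2: [0, 0, 156/43, -420/43]
R4 ← R4 − (224/363)·R3: [0, 0, 0, -2000/121]
R5 ← R5 + (52/121)·R3: [0, 0, 0, -1200/121]
R5 ← R5 − (3/5)·R4: [0, 0, 0, 0]
4 nonzero rows, so rank(A) = 4.
A has 4 columns; by rank–nullity, nullity = 4 − 4 = 0.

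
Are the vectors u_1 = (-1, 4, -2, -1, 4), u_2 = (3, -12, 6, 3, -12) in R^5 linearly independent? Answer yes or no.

Form the matrix with these vectors as rows and row reduce.
R2 ← R2 + (3)·R1: [0, 0, 0, 0, 0]
1 nonzero row, so the 2 vectors span a space of dimension 1.
Since 1 < 2, the vectors are linearly dependent.

no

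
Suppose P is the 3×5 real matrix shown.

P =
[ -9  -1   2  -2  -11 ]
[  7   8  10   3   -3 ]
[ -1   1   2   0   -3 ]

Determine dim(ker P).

3

Row reduce to echelon form.
R2 ← R2 + (7/9)·R1: [0, 65/9, 104/9, 13/9, -104/9]
R3 ← R3 − (1/9)·R1: [0, 10/9, 16/9, 2/9, -16/9]
R3 ← R3 − (2/13)·R2: [0, 0, 0, 0, 0]
2 nonzero rows, so rank(P) = 2.
P has 5 columns; by rank–nullity, nullity = 5 − 2 = 3.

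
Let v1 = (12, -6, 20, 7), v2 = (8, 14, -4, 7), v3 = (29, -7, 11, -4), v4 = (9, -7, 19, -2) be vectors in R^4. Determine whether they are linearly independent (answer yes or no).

yes

Form the matrix with these vectors as rows and row reduce.
R2 ← R2 − (2/3)·R1: [0, 18, -52/3, 7/3]
R3 ← R3 − (29/12)·R1: [0, 15/2, -112/3, -251/12]
R4 ← R4 − (3/4)·R1: [0, -5/2, 4, -29/4]
R3 ← R3 − (5/12)·R2: [0, 0, -271/9, -197/9]
R4 ← R4 + (5/36)·R2: [0, 0, 43/27, -187/27]
R4 ← R4 + (43/813)·R3: [0, 0, 0, -6572/813]
4 nonzero rows, so the 4 vectors span a space of dimension 4.
Since 4 = 4, the vectors are linearly independent.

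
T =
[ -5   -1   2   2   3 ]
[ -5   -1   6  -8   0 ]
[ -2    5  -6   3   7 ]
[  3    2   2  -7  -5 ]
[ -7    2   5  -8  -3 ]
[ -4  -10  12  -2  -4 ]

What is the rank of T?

5

Row reduce to echelon form.
R2 ← R2 − R1: [0, 0, 4, -10, -3]
R3 ← R3 − (2/5)·R1: [0, 27/5, -34/5, 11/5, 29/5]
R4 ← R4 + (3/5)·R1: [0, 7/5, 16/5, -29/5, -16/5]
R5 ← R5 − (7/5)·R1: [0, 17/5, 11/5, -54/5, -36/5]
R6 ← R6 − (4/5)·R1: [0, -46/5, 52/5, -18/5, -32/5]
Swap R2 ↔ R3
R4 ← R4 − (7/27)·R2: [0, 0, 134/27, -172/27, -127/27]
R5 ← R5 − (17/27)·R2: [0, 0, 175/27, -329/27, -293/27]
R6 ← R6 + (46/27)·R2: [0, 0, -32/27, 4/27, 94/27]
R4 ← R4 − (67/54)·R3: [0, 0, 0, 163/27, -53/54]
R5 ← R5 − (175/108)·R3: [0, 0, 0, 217/54, -647/108]
R6 ← R6 + (8/27)·R3: [0, 0, 0, -76/27, 70/27]
R5 ← R5 − (217/326)·R4: [0, 0, 0, 0, -870/163]
R6 ← R6 + (76/163)·R4: [0, 0, 0, 0, 348/163]
R6 ← R6 + (2/5)·R5: [0, 0, 0, 0, 0]
Echelon form has 5 nonzero rows, so rank(T) = 5.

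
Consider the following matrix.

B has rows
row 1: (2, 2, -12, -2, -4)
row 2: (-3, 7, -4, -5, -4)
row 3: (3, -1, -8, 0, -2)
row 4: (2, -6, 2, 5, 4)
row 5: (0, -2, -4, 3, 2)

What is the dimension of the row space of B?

Row reduce to echelon form.
R2 ← R2 + (3/2)·R1: [0, 10, -22, -8, -10]
R3 ← R3 − (3/2)·R1: [0, -4, 10, 3, 4]
R4 ← R4 − R1: [0, -8, 14, 7, 8]
R3 ← R3 + (2/5)·R2: [0, 0, 6/5, -1/5, 0]
R4 ← R4 + (4/5)·R2: [0, 0, -18/5, 3/5, 0]
R5 ← R5 + (1/5)·R2: [0, 0, -42/5, 7/5, 0]
R4 ← R4 + (3)·R3: [0, 0, 0, 0, 0]
R5 ← R5 + (7)·R3: [0, 0, 0, 0, 0]
Echelon form has 3 nonzero rows, so rank(B) = 3.
The row space has dimension equal to the rank: 3.

3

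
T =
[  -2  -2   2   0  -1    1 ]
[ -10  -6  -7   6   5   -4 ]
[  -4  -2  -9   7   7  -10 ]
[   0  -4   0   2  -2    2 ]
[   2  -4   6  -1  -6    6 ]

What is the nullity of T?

Row reduce to echelon form.
R2 ← R2 − (5)·R1: [0, 4, -17, 6, 10, -9]
R3 ← R3 − (2)·R1: [0, 2, -13, 7, 9, -12]
R5 ← R5 + R1: [0, -6, 8, -1, -7, 7]
R3 ← R3 − (1/2)·R2: [0, 0, -9/2, 4, 4, -15/2]
R4 ← R4 + R2: [0, 0, -17, 8, 8, -7]
R5 ← R5 + (3/2)·R2: [0, 0, -35/2, 8, 8, -13/2]
R4 ← R4 − (34/9)·R3: [0, 0, 0, -64/9, -64/9, 64/3]
R5 ← R5 − (35/9)·R3: [0, 0, 0, -68/9, -68/9, 68/3]
R5 ← R5 − (17/16)·R4: [0, 0, 0, 0, 0, 0]
4 nonzero rows, so rank(T) = 4.
T has 6 columns; by rank–nullity, nullity = 6 − 4 = 2.

2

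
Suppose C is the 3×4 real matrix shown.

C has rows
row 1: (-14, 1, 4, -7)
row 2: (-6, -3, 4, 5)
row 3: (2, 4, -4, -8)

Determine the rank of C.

Row reduce to echelon form.
R2 ← R2 − (3/7)·R1: [0, -24/7, 16/7, 8]
R3 ← R3 + (1/7)·R1: [0, 29/7, -24/7, -9]
R3 ← R3 + (29/24)·R2: [0, 0, -2/3, 2/3]
Echelon form has 3 nonzero rows, so rank(C) = 3.

3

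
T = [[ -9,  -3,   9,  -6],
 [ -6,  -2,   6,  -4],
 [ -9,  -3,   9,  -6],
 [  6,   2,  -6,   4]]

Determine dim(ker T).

3

Row reduce to echelon form.
R2 ← R2 − (2/3)·R1: [0, 0, 0, 0]
R3 ← R3 − R1: [0, 0, 0, 0]
R4 ← R4 + (2/3)·R1: [0, 0, 0, 0]
1 nonzero row, so rank(T) = 1.
T has 4 columns; by rank–nullity, nullity = 4 − 1 = 3.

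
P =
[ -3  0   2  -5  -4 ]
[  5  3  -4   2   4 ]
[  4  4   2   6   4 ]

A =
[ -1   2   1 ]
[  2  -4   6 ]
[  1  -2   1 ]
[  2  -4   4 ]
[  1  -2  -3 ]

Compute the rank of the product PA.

2

First compute PA:
[[ -9,  18,  -9],
 [  5, -10,  15],
 [ 22, -44,  42]]
Now row reduce the product.
R2 ← R2 + (5/9)·R1: [0, 0, 10]
R3 ← R3 + (22/9)·R1: [0, 0, 20]
R3 ← R3 − (2)·R2: [0, 0, 0]
2 nonzero rows, so rank(PA) = 2.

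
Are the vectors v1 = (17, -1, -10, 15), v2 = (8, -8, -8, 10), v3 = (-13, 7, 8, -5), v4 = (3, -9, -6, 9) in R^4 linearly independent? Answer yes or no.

yes

Form the matrix with these vectors as rows and row reduce.
R2 ← R2 − (8/17)·R1: [0, -128/17, -56/17, 50/17]
R3 ← R3 + (13/17)·R1: [0, 106/17, 6/17, 110/17]
R4 ← R4 − (3/17)·R1: [0, -150/17, -72/17, 108/17]
R3 ← R3 + (53/64)·R2: [0, 0, -19/8, 285/32]
R4 ← R4 − (75/64)·R2: [0, 0, -3/8, 93/32]
R4 ← R4 − (3/19)·R3: [0, 0, 0, 3/2]
4 nonzero rows, so the 4 vectors span a space of dimension 4.
Since 4 = 4, the vectors are linearly independent.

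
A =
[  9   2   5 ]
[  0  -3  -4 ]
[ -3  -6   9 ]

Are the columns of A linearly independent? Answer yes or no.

yes

Row reduce A to echelon form.
R3 ← R3 + (1/3)·R1: [0, -16/3, 32/3]
R3 ← R3 − (16/9)·R2: [0, 0, 160/9]
3 pivots among 3 columns.
Every column is a pivot column, so the columns are linearly independent.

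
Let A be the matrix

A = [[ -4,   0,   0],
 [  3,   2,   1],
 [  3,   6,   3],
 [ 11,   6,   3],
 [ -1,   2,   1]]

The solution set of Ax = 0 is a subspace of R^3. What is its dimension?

1

Row reduce to echelon form.
R2 ← R2 + (3/4)·R1: [0, 2, 1]
R3 ← R3 + (3/4)·R1: [0, 6, 3]
R4 ← R4 + (11/4)·R1: [0, 6, 3]
R5 ← R5 − (1/4)·R1: [0, 2, 1]
R3 ← R3 − (3)·R2: [0, 0, 0]
R4 ← R4 − (3)·R2: [0, 0, 0]
R5 ← R5 − R2: [0, 0, 0]
2 nonzero rows, so rank(A) = 2.
A has 3 columns; by rank–nullity, nullity = 3 − 2 = 1.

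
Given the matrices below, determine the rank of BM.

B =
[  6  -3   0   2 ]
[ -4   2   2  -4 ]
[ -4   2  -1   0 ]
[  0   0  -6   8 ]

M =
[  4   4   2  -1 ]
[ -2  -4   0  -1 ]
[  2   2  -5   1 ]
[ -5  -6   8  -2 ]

2

First compute BM:
[[ 20,  24,  28,  -7],
 [  4,   4, -50,  12],
 [-22, -26,  -3,   1],
 [-52, -60,  94, -22]]
Now row reduce the product.
R2 ← R2 − (1/5)·R1: [0, -4/5, -278/5, 67/5]
R3 ← R3 + (11/10)·R1: [0, 2/5, 139/5, -67/10]
R4 ← R4 + (13/5)·R1: [0, 12/5, 834/5, -201/5]
R3 ← R3 + (1/2)·R2: [0, 0, 0, 0]
R4 ← R4 + (3)·R2: [0, 0, 0, 0]
2 nonzero rows, so rank(BM) = 2.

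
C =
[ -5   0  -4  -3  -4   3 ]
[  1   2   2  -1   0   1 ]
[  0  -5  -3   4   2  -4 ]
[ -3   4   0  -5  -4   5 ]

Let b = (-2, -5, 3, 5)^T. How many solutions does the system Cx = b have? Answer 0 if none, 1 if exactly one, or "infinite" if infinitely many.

0

Row reduce the augmented matrix [C | b].
R2 ← R2 + (1/5)·R1: [0, 2, 6/5, -8/5, -4/5, 8/5, -27/5]
R4 ← R4 − (3/5)·R1: [0, 4, 12/5, -16/5, -8/5, 16/5, 31/5]
R3 ← R3 + (5/2)·R2: [0, 0, 0, 0, 0, 0, -21/2]
R4 ← R4 − (2)·R2: [0, 0, 0, 0, 0, 0, 17]
R4 ← R4 + (34/21)·R3: [0, 0, 0, 0, 0, 0, 0]
The echelon form has 3 nonzero rows; the last pivot sits in the augmented column, so rank(C) = 2 but rank([C|b]) = 3.
Since the ranks differ, the system is inconsistent.
It has no solutions.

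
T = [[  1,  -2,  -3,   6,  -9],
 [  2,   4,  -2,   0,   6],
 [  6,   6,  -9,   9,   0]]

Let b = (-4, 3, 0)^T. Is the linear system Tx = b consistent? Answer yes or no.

no

Row reduce the augmented matrix [T | b].
R2 ← R2 − (2)·R1: [0, 8, 4, -12, 24, 11]
R3 ← R3 − (6)·R1: [0, 18, 9, -27, 54, 24]
R3 ← R3 − (9/4)·R2: [0, 0, 0, 0, 0, -3/4]
The echelon form has 3 nonzero rows; the last pivot sits in the augmented column, so rank(T) = 2 but rank([T|b]) = 3.
Since the ranks differ, the system is inconsistent.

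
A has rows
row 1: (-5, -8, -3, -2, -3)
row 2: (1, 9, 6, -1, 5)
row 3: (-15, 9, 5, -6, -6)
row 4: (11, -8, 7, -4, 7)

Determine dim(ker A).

1

Row reduce to echelon form.
R2 ← R2 + (1/5)·R1: [0, 37/5, 27/5, -7/5, 22/5]
R3 ← R3 − (3)·R1: [0, 33, 14, 0, 3]
R4 ← R4 + (11/5)·R1: [0, -128/5, 2/5, -42/5, 2/5]
R3 ← R3 − (165/37)·R2: [0, 0, -373/37, 231/37, -615/37]
R4 ← R4 + (128/37)·R2: [0, 0, 706/37, -490/37, 578/37]
R4 ← R4 + (706/373)·R3: [0, 0, 0, -532/373, -5908/373]
4 nonzero rows, so rank(A) = 4.
A has 5 columns; by rank–nullity, nullity = 5 − 4 = 1.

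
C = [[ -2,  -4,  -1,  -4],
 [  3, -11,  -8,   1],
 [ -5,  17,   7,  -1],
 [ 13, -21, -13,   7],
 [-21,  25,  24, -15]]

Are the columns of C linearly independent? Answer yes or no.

yes

Row reduce C to echelon form.
R2 ← R2 + (3/2)·R1: [0, -17, -19/2, -5]
R3 ← R3 − (5/2)·R1: [0, 27, 19/2, 9]
R4 ← R4 + (13/2)·R1: [0, -47, -39/2, -19]
R5 ← R5 − (21/2)·R1: [0, 67, 69/2, 27]
R3 ← R3 + (27/17)·R2: [0, 0, -95/17, 18/17]
R4 ← R4 − (47/17)·R2: [0, 0, 115/17, -88/17]
R5 ← R5 + (67/17)·R2: [0, 0, -50/17, 124/17]
R4 ← R4 + (23/19)·R3: [0, 0, 0, -74/19]
R5 ← R5 − (10/19)·R3: [0, 0, 0, 128/19]
R5 ← R5 + (64/37)·R4: [0, 0, 0, 0]
4 pivots among 4 columns.
Every column is a pivot column, so the columns are linearly independent.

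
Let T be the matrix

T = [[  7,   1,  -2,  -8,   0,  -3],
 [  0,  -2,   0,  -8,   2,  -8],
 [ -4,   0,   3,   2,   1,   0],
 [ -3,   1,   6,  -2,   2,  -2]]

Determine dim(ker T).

2

Row reduce to echelon form.
R3 ← R3 + (4/7)·R1: [0, 4/7, 13/7, -18/7, 1, -12/7]
R4 ← R4 + (3/7)·R1: [0, 10/7, 36/7, -38/7, 2, -23/7]
R3 ← R3 + (2/7)·R2: [0, 0, 13/7, -34/7, 11/7, -4]
R4 ← R4 + (5/7)·R2: [0, 0, 36/7, -78/7, 24/7, -9]
R4 ← R4 − (36/13)·R3: [0, 0, 0, 30/13, -12/13, 27/13]
4 nonzero rows, so rank(T) = 4.
T has 6 columns; by rank–nullity, nullity = 6 − 4 = 2.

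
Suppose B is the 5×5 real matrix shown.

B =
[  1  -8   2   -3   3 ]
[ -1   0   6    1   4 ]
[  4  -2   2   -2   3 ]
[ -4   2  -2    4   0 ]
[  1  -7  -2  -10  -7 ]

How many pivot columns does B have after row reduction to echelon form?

Row reduce to echelon form.
R2 ← R2 + R1: [0, -8, 8, -2, 7]
R3 ← R3 − (4)·R1: [0, 30, -6, 10, -9]
R4 ← R4 + (4)·R1: [0, -30, 6, -8, 12]
R5 ← R5 − R1: [0, 1, -4, -7, -10]
R3 ← R3 + (15/4)·R2: [0, 0, 24, 5/2, 69/4]
R4 ← R4 − (15/4)·R2: [0, 0, -24, -1/2, -57/4]
R5 ← R5 + (1/8)·R2: [0, 0, -3, -29/4, -73/8]
R4 ← R4 + R3: [0, 0, 0, 2, 3]
R5 ← R5 + (1/8)·R3: [0, 0, 0, -111/16, -223/32]
R5 ← R5 + (111/32)·R4: [0, 0, 0, 0, 55/16]
Echelon form has 5 nonzero rows, so rank(B) = 5.
Each nonzero row contributes one pivot column: 5 pivot columns.

5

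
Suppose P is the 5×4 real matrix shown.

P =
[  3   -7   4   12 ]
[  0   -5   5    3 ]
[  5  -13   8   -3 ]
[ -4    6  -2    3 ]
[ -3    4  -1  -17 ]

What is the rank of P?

Row reduce to echelon form.
R3 ← R3 − (5/3)·R1: [0, -4/3, 4/3, -23]
R4 ← R4 + (4/3)·R1: [0, -10/3, 10/3, 19]
R5 ← R5 + R1: [0, -3, 3, -5]
R3 ← R3 − (4/15)·R2: [0, 0, 0, -119/5]
R4 ← R4 − (2/3)·R2: [0, 0, 0, 17]
R5 ← R5 − (3/5)·R2: [0, 0, 0, -34/5]
R4 ← R4 + (5/7)·R3: [0, 0, 0, 0]
R5 ← R5 − (2/7)·R3: [0, 0, 0, 0]
Echelon form has 3 nonzero rows, so rank(P) = 3.

3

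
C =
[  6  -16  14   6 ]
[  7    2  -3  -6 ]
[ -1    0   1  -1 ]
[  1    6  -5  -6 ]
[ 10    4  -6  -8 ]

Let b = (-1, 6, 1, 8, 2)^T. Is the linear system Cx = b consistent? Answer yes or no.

no

Row reduce the augmented matrix [C | b].
R2 ← R2 − (7/6)·R1: [0, 62/3, -58/3, -13, 43/6]
R3 ← R3 + (1/6)·R1: [0, -8/3, 10/3, 0, 5/6]
R4 ← R4 − (1/6)·R1: [0, 26/3, -22/3, -7, 49/6]
R5 ← R5 − (5/3)·R1: [0, 92/3, -88/3, -18, 11/3]
R3 ← R3 + (4/31)·R2: [0, 0, 26/31, -52/31, 109/62]
R4 ← R4 − (13/31)·R2: [0, 0, 24/31, -48/31, 160/31]
R5 ← R5 − (46/31)·R2: [0, 0, -20/31, 40/31, -216/31]
R4 ← R4 − (12/13)·R3: [0, 0, 0, 0, 46/13]
R5 ← R5 + (10/13)·R3: [0, 0, 0, 0, -73/13]
R5 ← R5 + (73/46)·R4: [0, 0, 0, 0, 0]
The echelon form has 4 nonzero rows; the last pivot sits in the augmented column, so rank(C) = 3 but rank([C|b]) = 4.
Since the ranks differ, the system is inconsistent.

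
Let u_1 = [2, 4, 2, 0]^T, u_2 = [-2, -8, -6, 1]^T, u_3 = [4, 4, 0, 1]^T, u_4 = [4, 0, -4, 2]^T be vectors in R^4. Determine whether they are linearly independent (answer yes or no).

Form the matrix with these vectors as rows and row reduce.
R2 ← R2 + R1: [0, -4, -4, 1]
R3 ← R3 − (2)·R1: [0, -4, -4, 1]
R4 ← R4 − (2)·R1: [0, -8, -8, 2]
R3 ← R3 − R2: [0, 0, 0, 0]
R4 ← R4 − (2)·R2: [0, 0, 0, 0]
2 nonzero rows, so the 4 vectors span a space of dimension 2.
Since 2 < 4, the vectors are linearly dependent.

no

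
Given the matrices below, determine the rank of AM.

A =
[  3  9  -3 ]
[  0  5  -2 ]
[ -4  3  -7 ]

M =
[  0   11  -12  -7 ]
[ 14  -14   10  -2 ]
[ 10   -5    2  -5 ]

3

First compute AM:
[[ 96, -78,  48, -24],
 [ 50, -60,  46,   0],
 [-28, -51,  64,  57]]
Now row reduce the product.
R2 ← R2 − (25/48)·R1: [0, -155/8, 21, 25/2]
R3 ← R3 + (7/24)·R1: [0, -295/4, 78, 50]
R3 ← R3 − (118/31)·R2: [0, 0, -60/31, 75/31]
3 nonzero rows, so rank(AM) = 3.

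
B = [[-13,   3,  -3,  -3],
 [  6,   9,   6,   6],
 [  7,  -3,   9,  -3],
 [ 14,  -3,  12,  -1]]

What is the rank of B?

Row reduce to echelon form.
R2 ← R2 + (6/13)·R1: [0, 135/13, 60/13, 60/13]
R3 ← R3 + (7/13)·R1: [0, -18/13, 96/13, -60/13]
R4 ← R4 + (14/13)·R1: [0, 3/13, 114/13, -55/13]
R3 ← R3 + (2/15)·R2: [0, 0, 8, -4]
R4 ← R4 − (1/45)·R2: [0, 0, 26/3, -13/3]
R4 ← R4 − (13/12)·R3: [0, 0, 0, 0]
Echelon form has 3 nonzero rows, so rank(B) = 3.

3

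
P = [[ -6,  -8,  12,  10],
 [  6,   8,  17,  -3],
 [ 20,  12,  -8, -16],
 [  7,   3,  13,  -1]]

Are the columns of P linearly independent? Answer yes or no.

Row reduce P to echelon form.
R2 ← R2 + R1: [0, 0, 29, 7]
R3 ← R3 + (10/3)·R1: [0, -44/3, 32, 52/3]
R4 ← R4 + (7/6)·R1: [0, -19/3, 27, 32/3]
Swap R2 ↔ R3
R4 ← R4 − (19/44)·R2: [0, 0, 145/11, 35/11]
R4 ← R4 − (5/11)·R3: [0, 0, 0, 0]
3 pivots among 4 columns.
Only 3 < 4 pivot columns, so the columns are linearly dependent.

no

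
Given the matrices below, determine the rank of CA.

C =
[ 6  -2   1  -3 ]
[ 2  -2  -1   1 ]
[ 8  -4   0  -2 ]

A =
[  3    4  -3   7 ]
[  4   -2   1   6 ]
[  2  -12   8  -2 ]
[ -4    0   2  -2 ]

First compute CA:
[[ 24,  16, -18,  34],
 [ -8,  24, -14,   2],
 [ 16,  40, -32,  36]]
Now row reduce the product.
R2 ← R2 + (1/3)·R1: [0, 88/3, -20, 40/3]
R3 ← R3 − (2/3)·R1: [0, 88/3, -20, 40/3]
R3 ← R3 − R2: [0, 0, 0, 0]
2 nonzero rows, so rank(CA) = 2.

2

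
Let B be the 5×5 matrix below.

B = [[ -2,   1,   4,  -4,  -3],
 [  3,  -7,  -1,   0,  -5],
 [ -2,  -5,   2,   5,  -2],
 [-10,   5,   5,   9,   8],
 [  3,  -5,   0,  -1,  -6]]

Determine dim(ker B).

1

Row reduce to echelon form.
R2 ← R2 + (3/2)·R1: [0, -11/2, 5, -6, -19/2]
R3 ← R3 − R1: [0, -6, -2, 9, 1]
R4 ← R4 − (5)·R1: [0, 0, -15, 29, 23]
R5 ← R5 + (3/2)·R1: [0, -7/2, 6, -7, -21/2]
R3 ← R3 − (12/11)·R2: [0, 0, -82/11, 171/11, 125/11]
R5 ← R5 − (7/11)·R2: [0, 0, 31/11, -35/11, -49/11]
R4 ← R4 − (165/82)·R3: [0, 0, 0, -187/82, 11/82]
R5 ← R5 + (31/82)·R3: [0, 0, 0, 221/82, -13/82]
R5 ← R5 + (13/11)·R4: [0, 0, 0, 0, 0]
4 nonzero rows, so rank(B) = 4.
B has 5 columns; by rank–nullity, nullity = 5 − 4 = 1.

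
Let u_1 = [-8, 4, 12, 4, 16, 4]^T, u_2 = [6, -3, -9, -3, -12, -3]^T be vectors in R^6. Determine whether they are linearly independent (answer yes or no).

Form the matrix with these vectors as rows and row reduce.
R2 ← R2 + (3/4)·R1: [0, 0, 0, 0, 0, 0]
1 nonzero row, so the 2 vectors span a space of dimension 1.
Since 1 < 2, the vectors are linearly dependent.

no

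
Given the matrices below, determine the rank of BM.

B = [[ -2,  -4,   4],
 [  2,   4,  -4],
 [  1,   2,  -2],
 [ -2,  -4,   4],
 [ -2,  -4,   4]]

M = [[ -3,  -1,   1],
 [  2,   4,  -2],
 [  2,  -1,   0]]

1

First compute BM:
[[  6, -18,   6],
 [ -6,  18,  -6],
 [ -3,   9,  -3],
 [  6, -18,   6],
 [  6, -18,   6]]
Now row reduce the product.
R2 ← R2 + R1: [0, 0, 0]
R3 ← R3 + (1/2)·R1: [0, 0, 0]
R4 ← R4 − R1: [0, 0, 0]
R5 ← R5 − R1: [0, 0, 0]
1 nonzero row, so rank(BM) = 1.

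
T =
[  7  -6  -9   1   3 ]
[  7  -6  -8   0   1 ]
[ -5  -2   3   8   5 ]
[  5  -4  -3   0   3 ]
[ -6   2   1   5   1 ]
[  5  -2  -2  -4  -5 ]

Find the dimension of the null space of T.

Row reduce to echelon form.
R2 ← R2 − R1: [0, 0, 1, -1, -2]
R3 ← R3 + (5/7)·R1: [0, -44/7, -24/7, 61/7, 50/7]
R4 ← R4 − (5/7)·R1: [0, 2/7, 24/7, -5/7, 6/7]
R5 ← R5 + (6/7)·R1: [0, -22/7, -47/7, 41/7, 25/7]
R6 ← R6 − (5/7)·R1: [0, 16/7, 31/7, -33/7, -50/7]
Swap R2 ↔ R3
R4 ← R4 + (1/22)·R2: [0, 0, 36/11, -7/22, 13/11]
R5 ← R5 − (1/2)·R2: [0, 0, -5, 3/2, 0]
R6 ← R6 + (4/11)·R2: [0, 0, 35/11, -17/11, -50/11]
R4 ← R4 − (36/11)·R3: [0, 0, 0, 65/22, 85/11]
R5 ← R5 + (5)·R3: [0, 0, 0, -7/2, -10]
R6 ← R6 − (35/11)·R3: [0, 0, 0, 18/11, 20/11]
R5 ← R5 + (77/65)·R4: [0, 0, 0, 0, -11/13]
R6 ← R6 − (36/65)·R4: [0, 0, 0, 0, -32/13]
R6 ← R6 − (32/11)·R5: [0, 0, 0, 0, 0]
5 nonzero rows, so rank(T) = 5.
T has 5 columns; by rank–nullity, nullity = 5 − 5 = 0.

0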